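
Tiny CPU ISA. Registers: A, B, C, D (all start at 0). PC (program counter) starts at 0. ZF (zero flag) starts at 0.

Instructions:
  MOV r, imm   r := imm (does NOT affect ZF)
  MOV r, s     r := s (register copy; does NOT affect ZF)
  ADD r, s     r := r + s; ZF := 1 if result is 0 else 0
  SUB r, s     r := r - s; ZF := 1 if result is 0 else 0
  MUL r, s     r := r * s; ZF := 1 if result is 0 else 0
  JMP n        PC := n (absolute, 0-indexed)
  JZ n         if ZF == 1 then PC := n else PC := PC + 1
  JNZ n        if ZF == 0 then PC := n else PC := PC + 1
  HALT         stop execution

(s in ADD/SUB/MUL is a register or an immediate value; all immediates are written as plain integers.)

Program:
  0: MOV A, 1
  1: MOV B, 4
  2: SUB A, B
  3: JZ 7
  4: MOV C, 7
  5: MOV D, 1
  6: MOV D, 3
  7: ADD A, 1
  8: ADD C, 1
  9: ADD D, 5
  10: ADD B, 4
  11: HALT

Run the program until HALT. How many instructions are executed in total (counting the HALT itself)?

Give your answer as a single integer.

Step 1: PC=0 exec 'MOV A, 1'. After: A=1 B=0 C=0 D=0 ZF=0 PC=1
Step 2: PC=1 exec 'MOV B, 4'. After: A=1 B=4 C=0 D=0 ZF=0 PC=2
Step 3: PC=2 exec 'SUB A, B'. After: A=-3 B=4 C=0 D=0 ZF=0 PC=3
Step 4: PC=3 exec 'JZ 7'. After: A=-3 B=4 C=0 D=0 ZF=0 PC=4
Step 5: PC=4 exec 'MOV C, 7'. After: A=-3 B=4 C=7 D=0 ZF=0 PC=5
Step 6: PC=5 exec 'MOV D, 1'. After: A=-3 B=4 C=7 D=1 ZF=0 PC=6
Step 7: PC=6 exec 'MOV D, 3'. After: A=-3 B=4 C=7 D=3 ZF=0 PC=7
Step 8: PC=7 exec 'ADD A, 1'. After: A=-2 B=4 C=7 D=3 ZF=0 PC=8
Step 9: PC=8 exec 'ADD C, 1'. After: A=-2 B=4 C=8 D=3 ZF=0 PC=9
Step 10: PC=9 exec 'ADD D, 5'. After: A=-2 B=4 C=8 D=8 ZF=0 PC=10
Step 11: PC=10 exec 'ADD B, 4'. After: A=-2 B=8 C=8 D=8 ZF=0 PC=11
Step 12: PC=11 exec 'HALT'. After: A=-2 B=8 C=8 D=8 ZF=0 PC=11 HALTED
Total instructions executed: 12

Answer: 12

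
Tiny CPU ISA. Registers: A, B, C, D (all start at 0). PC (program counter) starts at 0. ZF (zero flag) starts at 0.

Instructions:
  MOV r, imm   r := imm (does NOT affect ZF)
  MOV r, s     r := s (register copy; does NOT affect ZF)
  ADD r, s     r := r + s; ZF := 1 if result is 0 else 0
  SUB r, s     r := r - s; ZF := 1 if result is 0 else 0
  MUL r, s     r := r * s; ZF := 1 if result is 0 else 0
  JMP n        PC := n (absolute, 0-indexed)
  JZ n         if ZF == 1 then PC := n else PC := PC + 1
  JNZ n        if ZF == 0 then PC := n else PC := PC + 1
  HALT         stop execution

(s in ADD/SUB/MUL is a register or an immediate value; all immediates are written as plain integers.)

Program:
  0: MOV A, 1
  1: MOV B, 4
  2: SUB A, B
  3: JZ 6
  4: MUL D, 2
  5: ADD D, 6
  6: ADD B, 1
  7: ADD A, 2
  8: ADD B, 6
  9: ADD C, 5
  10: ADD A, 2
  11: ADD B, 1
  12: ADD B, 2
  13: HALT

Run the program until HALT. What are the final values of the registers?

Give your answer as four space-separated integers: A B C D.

Answer: 1 14 5 6

Derivation:
Step 1: PC=0 exec 'MOV A, 1'. After: A=1 B=0 C=0 D=0 ZF=0 PC=1
Step 2: PC=1 exec 'MOV B, 4'. After: A=1 B=4 C=0 D=0 ZF=0 PC=2
Step 3: PC=2 exec 'SUB A, B'. After: A=-3 B=4 C=0 D=0 ZF=0 PC=3
Step 4: PC=3 exec 'JZ 6'. After: A=-3 B=4 C=0 D=0 ZF=0 PC=4
Step 5: PC=4 exec 'MUL D, 2'. After: A=-3 B=4 C=0 D=0 ZF=1 PC=5
Step 6: PC=5 exec 'ADD D, 6'. After: A=-3 B=4 C=0 D=6 ZF=0 PC=6
Step 7: PC=6 exec 'ADD B, 1'. After: A=-3 B=5 C=0 D=6 ZF=0 PC=7
Step 8: PC=7 exec 'ADD A, 2'. After: A=-1 B=5 C=0 D=6 ZF=0 PC=8
Step 9: PC=8 exec 'ADD B, 6'. After: A=-1 B=11 C=0 D=6 ZF=0 PC=9
Step 10: PC=9 exec 'ADD C, 5'. After: A=-1 B=11 C=5 D=6 ZF=0 PC=10
Step 11: PC=10 exec 'ADD A, 2'. After: A=1 B=11 C=5 D=6 ZF=0 PC=11
Step 12: PC=11 exec 'ADD B, 1'. After: A=1 B=12 C=5 D=6 ZF=0 PC=12
Step 13: PC=12 exec 'ADD B, 2'. After: A=1 B=14 C=5 D=6 ZF=0 PC=13
Step 14: PC=13 exec 'HALT'. After: A=1 B=14 C=5 D=6 ZF=0 PC=13 HALTED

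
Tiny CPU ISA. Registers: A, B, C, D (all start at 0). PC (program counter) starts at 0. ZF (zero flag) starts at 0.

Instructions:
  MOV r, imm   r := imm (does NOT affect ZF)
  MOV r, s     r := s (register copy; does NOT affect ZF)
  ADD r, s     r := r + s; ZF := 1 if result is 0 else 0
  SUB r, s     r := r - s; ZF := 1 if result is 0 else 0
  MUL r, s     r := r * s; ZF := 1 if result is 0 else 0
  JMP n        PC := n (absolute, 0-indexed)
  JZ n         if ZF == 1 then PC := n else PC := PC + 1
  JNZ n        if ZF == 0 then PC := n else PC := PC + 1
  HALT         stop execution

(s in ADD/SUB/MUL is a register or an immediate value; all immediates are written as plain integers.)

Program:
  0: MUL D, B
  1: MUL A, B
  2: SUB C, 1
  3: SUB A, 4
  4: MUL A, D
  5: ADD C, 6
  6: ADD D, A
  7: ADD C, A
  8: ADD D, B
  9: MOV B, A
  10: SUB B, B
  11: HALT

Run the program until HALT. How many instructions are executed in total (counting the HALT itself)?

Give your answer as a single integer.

Answer: 12

Derivation:
Step 1: PC=0 exec 'MUL D, B'. After: A=0 B=0 C=0 D=0 ZF=1 PC=1
Step 2: PC=1 exec 'MUL A, B'. After: A=0 B=0 C=0 D=0 ZF=1 PC=2
Step 3: PC=2 exec 'SUB C, 1'. After: A=0 B=0 C=-1 D=0 ZF=0 PC=3
Step 4: PC=3 exec 'SUB A, 4'. After: A=-4 B=0 C=-1 D=0 ZF=0 PC=4
Step 5: PC=4 exec 'MUL A, D'. After: A=0 B=0 C=-1 D=0 ZF=1 PC=5
Step 6: PC=5 exec 'ADD C, 6'. After: A=0 B=0 C=5 D=0 ZF=0 PC=6
Step 7: PC=6 exec 'ADD D, A'. After: A=0 B=0 C=5 D=0 ZF=1 PC=7
Step 8: PC=7 exec 'ADD C, A'. After: A=0 B=0 C=5 D=0 ZF=0 PC=8
Step 9: PC=8 exec 'ADD D, B'. After: A=0 B=0 C=5 D=0 ZF=1 PC=9
Step 10: PC=9 exec 'MOV B, A'. After: A=0 B=0 C=5 D=0 ZF=1 PC=10
Step 11: PC=10 exec 'SUB B, B'. After: A=0 B=0 C=5 D=0 ZF=1 PC=11
Step 12: PC=11 exec 'HALT'. After: A=0 B=0 C=5 D=0 ZF=1 PC=11 HALTED
Total instructions executed: 12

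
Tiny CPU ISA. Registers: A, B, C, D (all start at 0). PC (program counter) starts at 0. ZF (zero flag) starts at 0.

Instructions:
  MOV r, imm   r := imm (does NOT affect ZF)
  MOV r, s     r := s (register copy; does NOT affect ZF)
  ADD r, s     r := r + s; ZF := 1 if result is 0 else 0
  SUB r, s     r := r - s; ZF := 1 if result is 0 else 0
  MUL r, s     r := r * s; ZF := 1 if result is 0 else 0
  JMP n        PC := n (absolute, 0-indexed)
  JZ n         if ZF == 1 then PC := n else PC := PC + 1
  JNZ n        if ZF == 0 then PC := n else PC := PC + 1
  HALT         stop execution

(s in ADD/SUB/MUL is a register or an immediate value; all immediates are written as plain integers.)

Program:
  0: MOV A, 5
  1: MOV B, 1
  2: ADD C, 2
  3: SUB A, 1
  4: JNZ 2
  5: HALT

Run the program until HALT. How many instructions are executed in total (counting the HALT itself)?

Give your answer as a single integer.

Answer: 18

Derivation:
Step 1: PC=0 exec 'MOV A, 5'. After: A=5 B=0 C=0 D=0 ZF=0 PC=1
Step 2: PC=1 exec 'MOV B, 1'. After: A=5 B=1 C=0 D=0 ZF=0 PC=2
Step 3: PC=2 exec 'ADD C, 2'. After: A=5 B=1 C=2 D=0 ZF=0 PC=3
Step 4: PC=3 exec 'SUB A, 1'. After: A=4 B=1 C=2 D=0 ZF=0 PC=4
Step 5: PC=4 exec 'JNZ 2'. After: A=4 B=1 C=2 D=0 ZF=0 PC=2
Step 6: PC=2 exec 'ADD C, 2'. After: A=4 B=1 C=4 D=0 ZF=0 PC=3
Step 7: PC=3 exec 'SUB A, 1'. After: A=3 B=1 C=4 D=0 ZF=0 PC=4
Step 8: PC=4 exec 'JNZ 2'. After: A=3 B=1 C=4 D=0 ZF=0 PC=2
Step 9: PC=2 exec 'ADD C, 2'. After: A=3 B=1 C=6 D=0 ZF=0 PC=3
Step 10: PC=3 exec 'SUB A, 1'. After: A=2 B=1 C=6 D=0 ZF=0 PC=4
Step 11: PC=4 exec 'JNZ 2'. After: A=2 B=1 C=6 D=0 ZF=0 PC=2
Step 12: PC=2 exec 'ADD C, 2'. After: A=2 B=1 C=8 D=0 ZF=0 PC=3
Step 13: PC=3 exec 'SUB A, 1'. After: A=1 B=1 C=8 D=0 ZF=0 PC=4
Step 14: PC=4 exec 'JNZ 2'. After: A=1 B=1 C=8 D=0 ZF=0 PC=2
Step 15: PC=2 exec 'ADD C, 2'. After: A=1 B=1 C=10 D=0 ZF=0 PC=3
Step 16: PC=3 exec 'SUB A, 1'. After: A=0 B=1 C=10 D=0 ZF=1 PC=4
Step 17: PC=4 exec 'JNZ 2'. After: A=0 B=1 C=10 D=0 ZF=1 PC=5
Step 18: PC=5 exec 'HALT'. After: A=0 B=1 C=10 D=0 ZF=1 PC=5 HALTED
Total instructions executed: 18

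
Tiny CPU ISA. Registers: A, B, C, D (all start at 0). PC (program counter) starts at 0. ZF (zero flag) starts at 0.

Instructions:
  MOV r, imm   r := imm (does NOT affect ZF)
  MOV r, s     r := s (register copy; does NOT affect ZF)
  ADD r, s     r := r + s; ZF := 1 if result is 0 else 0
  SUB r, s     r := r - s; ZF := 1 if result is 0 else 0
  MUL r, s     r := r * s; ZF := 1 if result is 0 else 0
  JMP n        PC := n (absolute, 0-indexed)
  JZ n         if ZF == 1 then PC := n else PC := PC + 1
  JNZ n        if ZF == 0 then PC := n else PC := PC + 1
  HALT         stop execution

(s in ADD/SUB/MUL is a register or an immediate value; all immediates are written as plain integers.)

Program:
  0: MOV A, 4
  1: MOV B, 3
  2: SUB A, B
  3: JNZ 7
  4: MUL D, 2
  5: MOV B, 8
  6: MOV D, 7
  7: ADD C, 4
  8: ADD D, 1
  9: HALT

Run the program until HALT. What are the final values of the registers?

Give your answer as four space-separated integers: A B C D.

Step 1: PC=0 exec 'MOV A, 4'. After: A=4 B=0 C=0 D=0 ZF=0 PC=1
Step 2: PC=1 exec 'MOV B, 3'. After: A=4 B=3 C=0 D=0 ZF=0 PC=2
Step 3: PC=2 exec 'SUB A, B'. After: A=1 B=3 C=0 D=0 ZF=0 PC=3
Step 4: PC=3 exec 'JNZ 7'. After: A=1 B=3 C=0 D=0 ZF=0 PC=7
Step 5: PC=7 exec 'ADD C, 4'. After: A=1 B=3 C=4 D=0 ZF=0 PC=8
Step 6: PC=8 exec 'ADD D, 1'. After: A=1 B=3 C=4 D=1 ZF=0 PC=9
Step 7: PC=9 exec 'HALT'. After: A=1 B=3 C=4 D=1 ZF=0 PC=9 HALTED

Answer: 1 3 4 1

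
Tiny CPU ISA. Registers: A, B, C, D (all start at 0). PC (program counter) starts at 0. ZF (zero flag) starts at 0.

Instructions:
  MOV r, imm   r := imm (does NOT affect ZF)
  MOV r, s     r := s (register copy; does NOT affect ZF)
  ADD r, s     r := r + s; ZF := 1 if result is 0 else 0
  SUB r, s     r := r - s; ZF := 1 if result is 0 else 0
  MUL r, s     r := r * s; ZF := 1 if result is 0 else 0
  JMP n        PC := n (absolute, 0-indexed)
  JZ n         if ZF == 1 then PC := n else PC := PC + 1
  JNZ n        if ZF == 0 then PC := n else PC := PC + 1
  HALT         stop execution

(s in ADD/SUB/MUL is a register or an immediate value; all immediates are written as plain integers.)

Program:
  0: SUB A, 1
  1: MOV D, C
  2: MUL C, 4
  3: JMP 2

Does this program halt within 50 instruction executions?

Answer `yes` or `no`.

Step 1: PC=0 exec 'SUB A, 1'. After: A=-1 B=0 C=0 D=0 ZF=0 PC=1
Step 2: PC=1 exec 'MOV D, C'. After: A=-1 B=0 C=0 D=0 ZF=0 PC=2
Step 3: PC=2 exec 'MUL C, 4'. After: A=-1 B=0 C=0 D=0 ZF=1 PC=3
Step 4: PC=3 exec 'JMP 2'. After: A=-1 B=0 C=0 D=0 ZF=1 PC=2
Step 5: PC=2 exec 'MUL C, 4'. After: A=-1 B=0 C=0 D=0 ZF=1 PC=3
State after step 5 equals state after step 3: the program is in a cycle of length 2 and will never halt.

Answer: no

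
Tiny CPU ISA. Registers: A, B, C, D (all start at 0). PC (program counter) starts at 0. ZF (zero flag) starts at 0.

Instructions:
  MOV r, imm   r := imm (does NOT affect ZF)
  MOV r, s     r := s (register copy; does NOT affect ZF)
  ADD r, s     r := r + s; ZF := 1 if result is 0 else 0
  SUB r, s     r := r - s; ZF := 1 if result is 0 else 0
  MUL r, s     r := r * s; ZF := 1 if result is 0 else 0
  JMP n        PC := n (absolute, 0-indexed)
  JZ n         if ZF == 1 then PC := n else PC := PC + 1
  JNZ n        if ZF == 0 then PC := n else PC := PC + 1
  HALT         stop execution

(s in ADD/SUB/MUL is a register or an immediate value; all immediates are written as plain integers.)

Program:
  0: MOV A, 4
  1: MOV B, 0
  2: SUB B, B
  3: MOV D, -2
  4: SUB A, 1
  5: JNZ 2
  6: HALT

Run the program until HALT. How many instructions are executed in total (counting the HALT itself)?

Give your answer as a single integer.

Step 1: PC=0 exec 'MOV A, 4'. After: A=4 B=0 C=0 D=0 ZF=0 PC=1
Step 2: PC=1 exec 'MOV B, 0'. After: A=4 B=0 C=0 D=0 ZF=0 PC=2
Step 3: PC=2 exec 'SUB B, B'. After: A=4 B=0 C=0 D=0 ZF=1 PC=3
Step 4: PC=3 exec 'MOV D, -2'. After: A=4 B=0 C=0 D=-2 ZF=1 PC=4
Step 5: PC=4 exec 'SUB A, 1'. After: A=3 B=0 C=0 D=-2 ZF=0 PC=5
Step 6: PC=5 exec 'JNZ 2'. After: A=3 B=0 C=0 D=-2 ZF=0 PC=2
Step 7: PC=2 exec 'SUB B, B'. After: A=3 B=0 C=0 D=-2 ZF=1 PC=3
Step 8: PC=3 exec 'MOV D, -2'. After: A=3 B=0 C=0 D=-2 ZF=1 PC=4
Step 9: PC=4 exec 'SUB A, 1'. After: A=2 B=0 C=0 D=-2 ZF=0 PC=5
Step 10: PC=5 exec 'JNZ 2'. After: A=2 B=0 C=0 D=-2 ZF=0 PC=2
Step 11: PC=2 exec 'SUB B, B'. After: A=2 B=0 C=0 D=-2 ZF=1 PC=3
Step 12: PC=3 exec 'MOV D, -2'. After: A=2 B=0 C=0 D=-2 ZF=1 PC=4
Step 13: PC=4 exec 'SUB A, 1'. After: A=1 B=0 C=0 D=-2 ZF=0 PC=5
Step 14: PC=5 exec 'JNZ 2'. After: A=1 B=0 C=0 D=-2 ZF=0 PC=2
Step 15: PC=2 exec 'SUB B, B'. After: A=1 B=0 C=0 D=-2 ZF=1 PC=3
Step 16: PC=3 exec 'MOV D, -2'. After: A=1 B=0 C=0 D=-2 ZF=1 PC=4
Step 17: PC=4 exec 'SUB A, 1'. After: A=0 B=0 C=0 D=-2 ZF=1 PC=5
Step 18: PC=5 exec 'JNZ 2'. After: A=0 B=0 C=0 D=-2 ZF=1 PC=6
Step 19: PC=6 exec 'HALT'. After: A=0 B=0 C=0 D=-2 ZF=1 PC=6 HALTED
Total instructions executed: 19

Answer: 19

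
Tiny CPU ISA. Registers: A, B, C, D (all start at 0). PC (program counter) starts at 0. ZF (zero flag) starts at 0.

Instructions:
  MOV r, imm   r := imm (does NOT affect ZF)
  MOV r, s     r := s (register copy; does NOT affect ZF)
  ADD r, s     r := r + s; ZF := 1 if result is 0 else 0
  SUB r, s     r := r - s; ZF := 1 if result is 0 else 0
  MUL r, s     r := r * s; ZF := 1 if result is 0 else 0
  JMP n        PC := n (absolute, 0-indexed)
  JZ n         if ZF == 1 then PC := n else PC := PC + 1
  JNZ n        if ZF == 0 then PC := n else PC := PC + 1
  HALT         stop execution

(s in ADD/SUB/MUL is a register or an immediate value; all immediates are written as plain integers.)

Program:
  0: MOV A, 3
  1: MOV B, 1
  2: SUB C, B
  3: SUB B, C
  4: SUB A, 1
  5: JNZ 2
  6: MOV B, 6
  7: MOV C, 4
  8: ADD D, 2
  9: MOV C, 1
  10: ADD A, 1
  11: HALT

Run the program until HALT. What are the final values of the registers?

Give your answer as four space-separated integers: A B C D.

Answer: 1 6 1 2

Derivation:
Step 1: PC=0 exec 'MOV A, 3'. After: A=3 B=0 C=0 D=0 ZF=0 PC=1
Step 2: PC=1 exec 'MOV B, 1'. After: A=3 B=1 C=0 D=0 ZF=0 PC=2
Step 3: PC=2 exec 'SUB C, B'. After: A=3 B=1 C=-1 D=0 ZF=0 PC=3
Step 4: PC=3 exec 'SUB B, C'. After: A=3 B=2 C=-1 D=0 ZF=0 PC=4
Step 5: PC=4 exec 'SUB A, 1'. After: A=2 B=2 C=-1 D=0 ZF=0 PC=5
Step 6: PC=5 exec 'JNZ 2'. After: A=2 B=2 C=-1 D=0 ZF=0 PC=2
Step 7: PC=2 exec 'SUB C, B'. After: A=2 B=2 C=-3 D=0 ZF=0 PC=3
Step 8: PC=3 exec 'SUB B, C'. After: A=2 B=5 C=-3 D=0 ZF=0 PC=4
Step 9: PC=4 exec 'SUB A, 1'. After: A=1 B=5 C=-3 D=0 ZF=0 PC=5
Step 10: PC=5 exec 'JNZ 2'. After: A=1 B=5 C=-3 D=0 ZF=0 PC=2
Step 11: PC=2 exec 'SUB C, B'. After: A=1 B=5 C=-8 D=0 ZF=0 PC=3
Step 12: PC=3 exec 'SUB B, C'. After: A=1 B=13 C=-8 D=0 ZF=0 PC=4
Step 13: PC=4 exec 'SUB A, 1'. After: A=0 B=13 C=-8 D=0 ZF=1 PC=5
Step 14: PC=5 exec 'JNZ 2'. After: A=0 B=13 C=-8 D=0 ZF=1 PC=6
Step 15: PC=6 exec 'MOV B, 6'. After: A=0 B=6 C=-8 D=0 ZF=1 PC=7
Step 16: PC=7 exec 'MOV C, 4'. After: A=0 B=6 C=4 D=0 ZF=1 PC=8
Step 17: PC=8 exec 'ADD D, 2'. After: A=0 B=6 C=4 D=2 ZF=0 PC=9
Step 18: PC=9 exec 'MOV C, 1'. After: A=0 B=6 C=1 D=2 ZF=0 PC=10
Step 19: PC=10 exec 'ADD A, 1'. After: A=1 B=6 C=1 D=2 ZF=0 PC=11
Step 20: PC=11 exec 'HALT'. After: A=1 B=6 C=1 D=2 ZF=0 PC=11 HALTED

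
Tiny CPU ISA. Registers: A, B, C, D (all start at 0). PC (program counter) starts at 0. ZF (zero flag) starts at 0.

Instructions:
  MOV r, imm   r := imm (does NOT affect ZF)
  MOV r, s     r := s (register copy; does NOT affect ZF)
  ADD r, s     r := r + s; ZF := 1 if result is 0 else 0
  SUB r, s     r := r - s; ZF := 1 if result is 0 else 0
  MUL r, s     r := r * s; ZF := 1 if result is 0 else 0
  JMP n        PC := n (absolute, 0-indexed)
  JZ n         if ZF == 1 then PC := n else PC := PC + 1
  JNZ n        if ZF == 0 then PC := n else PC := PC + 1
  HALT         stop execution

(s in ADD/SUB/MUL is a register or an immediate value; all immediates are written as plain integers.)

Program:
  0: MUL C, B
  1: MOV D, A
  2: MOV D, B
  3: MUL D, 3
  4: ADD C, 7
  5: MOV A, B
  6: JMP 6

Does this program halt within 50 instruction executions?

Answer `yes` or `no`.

Step 1: PC=0 exec 'MUL C, B'. After: A=0 B=0 C=0 D=0 ZF=1 PC=1
Step 2: PC=1 exec 'MOV D, A'. After: A=0 B=0 C=0 D=0 ZF=1 PC=2
Step 3: PC=2 exec 'MOV D, B'. After: A=0 B=0 C=0 D=0 ZF=1 PC=3
Step 4: PC=3 exec 'MUL D, 3'. After: A=0 B=0 C=0 D=0 ZF=1 PC=4
Step 5: PC=4 exec 'ADD C, 7'. After: A=0 B=0 C=7 D=0 ZF=0 PC=5
Step 6: PC=5 exec 'MOV A, B'. After: A=0 B=0 C=7 D=0 ZF=0 PC=6
Step 7: PC=6 exec 'JMP 6'. After: A=0 B=0 C=7 D=0 ZF=0 PC=6
State after step 7 equals state after step 6: the program is in a cycle of length 1 and will never halt.

Answer: no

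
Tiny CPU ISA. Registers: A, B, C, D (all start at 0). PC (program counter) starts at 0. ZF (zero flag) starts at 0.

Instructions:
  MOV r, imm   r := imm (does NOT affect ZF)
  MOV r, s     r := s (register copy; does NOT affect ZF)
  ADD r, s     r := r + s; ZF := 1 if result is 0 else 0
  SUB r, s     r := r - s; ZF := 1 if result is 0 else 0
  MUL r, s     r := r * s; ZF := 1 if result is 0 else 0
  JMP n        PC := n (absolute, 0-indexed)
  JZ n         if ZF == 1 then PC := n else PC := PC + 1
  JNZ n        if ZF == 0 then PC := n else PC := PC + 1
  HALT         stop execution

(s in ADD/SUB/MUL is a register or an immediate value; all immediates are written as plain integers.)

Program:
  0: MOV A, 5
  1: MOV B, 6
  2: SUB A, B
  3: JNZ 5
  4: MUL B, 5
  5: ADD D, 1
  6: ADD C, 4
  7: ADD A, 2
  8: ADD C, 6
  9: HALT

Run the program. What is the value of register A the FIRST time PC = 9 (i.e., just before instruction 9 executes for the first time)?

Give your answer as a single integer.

Step 1: PC=0 exec 'MOV A, 5'. After: A=5 B=0 C=0 D=0 ZF=0 PC=1
Step 2: PC=1 exec 'MOV B, 6'. After: A=5 B=6 C=0 D=0 ZF=0 PC=2
Step 3: PC=2 exec 'SUB A, B'. After: A=-1 B=6 C=0 D=0 ZF=0 PC=3
Step 4: PC=3 exec 'JNZ 5'. After: A=-1 B=6 C=0 D=0 ZF=0 PC=5
Step 5: PC=5 exec 'ADD D, 1'. After: A=-1 B=6 C=0 D=1 ZF=0 PC=6
Step 6: PC=6 exec 'ADD C, 4'. After: A=-1 B=6 C=4 D=1 ZF=0 PC=7
Step 7: PC=7 exec 'ADD A, 2'. After: A=1 B=6 C=4 D=1 ZF=0 PC=8
Step 8: PC=8 exec 'ADD C, 6'. After: A=1 B=6 C=10 D=1 ZF=0 PC=9
First time PC=9: A=1

1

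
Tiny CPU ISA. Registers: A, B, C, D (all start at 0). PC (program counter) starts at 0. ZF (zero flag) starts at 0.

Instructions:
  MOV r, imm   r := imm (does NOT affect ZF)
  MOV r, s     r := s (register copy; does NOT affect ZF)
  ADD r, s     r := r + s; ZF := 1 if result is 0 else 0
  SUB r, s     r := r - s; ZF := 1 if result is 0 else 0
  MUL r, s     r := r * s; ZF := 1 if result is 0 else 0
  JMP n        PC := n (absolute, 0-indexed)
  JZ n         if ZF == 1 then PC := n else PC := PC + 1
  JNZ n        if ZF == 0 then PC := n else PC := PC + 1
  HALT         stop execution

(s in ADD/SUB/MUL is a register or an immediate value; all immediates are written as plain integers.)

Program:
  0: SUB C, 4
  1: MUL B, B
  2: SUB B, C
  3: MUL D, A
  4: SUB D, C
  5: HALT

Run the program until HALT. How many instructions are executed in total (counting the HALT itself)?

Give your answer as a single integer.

Answer: 6

Derivation:
Step 1: PC=0 exec 'SUB C, 4'. After: A=0 B=0 C=-4 D=0 ZF=0 PC=1
Step 2: PC=1 exec 'MUL B, B'. After: A=0 B=0 C=-4 D=0 ZF=1 PC=2
Step 3: PC=2 exec 'SUB B, C'. After: A=0 B=4 C=-4 D=0 ZF=0 PC=3
Step 4: PC=3 exec 'MUL D, A'. After: A=0 B=4 C=-4 D=0 ZF=1 PC=4
Step 5: PC=4 exec 'SUB D, C'. After: A=0 B=4 C=-4 D=4 ZF=0 PC=5
Step 6: PC=5 exec 'HALT'. After: A=0 B=4 C=-4 D=4 ZF=0 PC=5 HALTED
Total instructions executed: 6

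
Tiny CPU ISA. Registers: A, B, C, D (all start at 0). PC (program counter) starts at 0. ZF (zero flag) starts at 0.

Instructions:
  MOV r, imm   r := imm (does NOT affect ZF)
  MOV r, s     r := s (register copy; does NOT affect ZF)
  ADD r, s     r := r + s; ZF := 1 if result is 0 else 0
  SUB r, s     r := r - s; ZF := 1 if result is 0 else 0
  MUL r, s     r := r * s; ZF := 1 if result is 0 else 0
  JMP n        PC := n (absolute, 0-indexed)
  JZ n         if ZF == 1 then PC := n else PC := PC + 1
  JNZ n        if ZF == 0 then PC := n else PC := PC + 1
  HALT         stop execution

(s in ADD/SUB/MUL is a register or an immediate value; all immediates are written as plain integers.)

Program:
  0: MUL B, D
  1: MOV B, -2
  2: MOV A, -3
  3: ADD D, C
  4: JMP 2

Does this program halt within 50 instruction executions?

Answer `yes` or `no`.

Step 1: PC=0 exec 'MUL B, D'. After: A=0 B=0 C=0 D=0 ZF=1 PC=1
Step 2: PC=1 exec 'MOV B, -2'. After: A=0 B=-2 C=0 D=0 ZF=1 PC=2
Step 3: PC=2 exec 'MOV A, -3'. After: A=-3 B=-2 C=0 D=0 ZF=1 PC=3
Step 4: PC=3 exec 'ADD D, C'. After: A=-3 B=-2 C=0 D=0 ZF=1 PC=4
Step 5: PC=4 exec 'JMP 2'. After: A=-3 B=-2 C=0 D=0 ZF=1 PC=2
Step 6: PC=2 exec 'MOV A, -3'. After: A=-3 B=-2 C=0 D=0 ZF=1 PC=3
State after step 6 equals state after step 3: the program is in a cycle of length 3 and will never halt.

Answer: no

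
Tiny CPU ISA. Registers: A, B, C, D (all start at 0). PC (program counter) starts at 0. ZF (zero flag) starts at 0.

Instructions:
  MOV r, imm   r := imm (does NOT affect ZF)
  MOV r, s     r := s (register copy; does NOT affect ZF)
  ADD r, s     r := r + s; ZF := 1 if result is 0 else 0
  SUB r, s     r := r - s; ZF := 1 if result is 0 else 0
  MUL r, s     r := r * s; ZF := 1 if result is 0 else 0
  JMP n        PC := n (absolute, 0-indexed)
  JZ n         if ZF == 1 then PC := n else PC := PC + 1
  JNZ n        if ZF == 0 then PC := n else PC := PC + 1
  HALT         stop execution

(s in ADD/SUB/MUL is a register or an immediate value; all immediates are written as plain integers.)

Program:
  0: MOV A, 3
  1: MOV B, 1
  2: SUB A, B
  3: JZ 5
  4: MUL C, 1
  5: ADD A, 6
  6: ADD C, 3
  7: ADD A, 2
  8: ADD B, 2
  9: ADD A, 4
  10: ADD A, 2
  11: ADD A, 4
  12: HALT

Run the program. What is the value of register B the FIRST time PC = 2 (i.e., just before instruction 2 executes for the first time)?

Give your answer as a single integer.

Step 1: PC=0 exec 'MOV A, 3'. After: A=3 B=0 C=0 D=0 ZF=0 PC=1
Step 2: PC=1 exec 'MOV B, 1'. After: A=3 B=1 C=0 D=0 ZF=0 PC=2
First time PC=2: B=1

1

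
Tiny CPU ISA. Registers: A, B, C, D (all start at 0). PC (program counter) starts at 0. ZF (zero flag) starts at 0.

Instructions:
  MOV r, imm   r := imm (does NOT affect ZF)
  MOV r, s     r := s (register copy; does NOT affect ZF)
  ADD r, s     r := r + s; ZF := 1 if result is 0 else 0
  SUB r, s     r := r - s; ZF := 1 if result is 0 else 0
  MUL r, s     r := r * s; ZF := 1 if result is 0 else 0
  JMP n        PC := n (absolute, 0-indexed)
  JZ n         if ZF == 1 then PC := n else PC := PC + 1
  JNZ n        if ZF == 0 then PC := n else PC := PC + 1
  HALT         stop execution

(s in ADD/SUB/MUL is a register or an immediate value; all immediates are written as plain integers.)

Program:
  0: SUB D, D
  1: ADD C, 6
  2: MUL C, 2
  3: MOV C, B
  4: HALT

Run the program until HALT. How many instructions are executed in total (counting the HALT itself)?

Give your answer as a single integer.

Step 1: PC=0 exec 'SUB D, D'. After: A=0 B=0 C=0 D=0 ZF=1 PC=1
Step 2: PC=1 exec 'ADD C, 6'. After: A=0 B=0 C=6 D=0 ZF=0 PC=2
Step 3: PC=2 exec 'MUL C, 2'. After: A=0 B=0 C=12 D=0 ZF=0 PC=3
Step 4: PC=3 exec 'MOV C, B'. After: A=0 B=0 C=0 D=0 ZF=0 PC=4
Step 5: PC=4 exec 'HALT'. After: A=0 B=0 C=0 D=0 ZF=0 PC=4 HALTED
Total instructions executed: 5

Answer: 5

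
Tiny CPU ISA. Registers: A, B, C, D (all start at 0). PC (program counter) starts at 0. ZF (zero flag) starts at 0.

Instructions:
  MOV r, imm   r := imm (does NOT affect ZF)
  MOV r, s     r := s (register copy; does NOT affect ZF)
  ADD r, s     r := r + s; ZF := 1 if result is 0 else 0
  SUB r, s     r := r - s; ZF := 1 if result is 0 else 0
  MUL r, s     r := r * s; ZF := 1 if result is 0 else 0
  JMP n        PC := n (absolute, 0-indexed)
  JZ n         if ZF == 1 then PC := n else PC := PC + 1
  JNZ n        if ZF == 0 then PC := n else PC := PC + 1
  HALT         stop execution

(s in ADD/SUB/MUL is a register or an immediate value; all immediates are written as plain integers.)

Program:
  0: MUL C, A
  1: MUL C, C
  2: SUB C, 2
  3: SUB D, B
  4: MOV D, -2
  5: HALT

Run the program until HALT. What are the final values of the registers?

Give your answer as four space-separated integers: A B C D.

Answer: 0 0 -2 -2

Derivation:
Step 1: PC=0 exec 'MUL C, A'. After: A=0 B=0 C=0 D=0 ZF=1 PC=1
Step 2: PC=1 exec 'MUL C, C'. After: A=0 B=0 C=0 D=0 ZF=1 PC=2
Step 3: PC=2 exec 'SUB C, 2'. After: A=0 B=0 C=-2 D=0 ZF=0 PC=3
Step 4: PC=3 exec 'SUB D, B'. After: A=0 B=0 C=-2 D=0 ZF=1 PC=4
Step 5: PC=4 exec 'MOV D, -2'. After: A=0 B=0 C=-2 D=-2 ZF=1 PC=5
Step 6: PC=5 exec 'HALT'. After: A=0 B=0 C=-2 D=-2 ZF=1 PC=5 HALTED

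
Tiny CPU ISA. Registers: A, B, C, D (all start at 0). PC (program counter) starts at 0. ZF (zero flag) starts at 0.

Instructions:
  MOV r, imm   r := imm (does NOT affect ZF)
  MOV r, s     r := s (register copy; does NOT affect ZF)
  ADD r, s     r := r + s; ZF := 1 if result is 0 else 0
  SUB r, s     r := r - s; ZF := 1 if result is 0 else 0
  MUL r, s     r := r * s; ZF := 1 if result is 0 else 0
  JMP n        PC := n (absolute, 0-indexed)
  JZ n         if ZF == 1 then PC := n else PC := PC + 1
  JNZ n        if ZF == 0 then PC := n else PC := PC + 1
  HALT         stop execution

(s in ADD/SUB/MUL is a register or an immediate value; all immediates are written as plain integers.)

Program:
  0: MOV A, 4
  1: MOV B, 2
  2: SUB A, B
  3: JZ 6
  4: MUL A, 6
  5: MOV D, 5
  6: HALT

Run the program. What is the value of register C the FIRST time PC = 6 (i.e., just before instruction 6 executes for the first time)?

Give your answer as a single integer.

Step 1: PC=0 exec 'MOV A, 4'. After: A=4 B=0 C=0 D=0 ZF=0 PC=1
Step 2: PC=1 exec 'MOV B, 2'. After: A=4 B=2 C=0 D=0 ZF=0 PC=2
Step 3: PC=2 exec 'SUB A, B'. After: A=2 B=2 C=0 D=0 ZF=0 PC=3
Step 4: PC=3 exec 'JZ 6'. After: A=2 B=2 C=0 D=0 ZF=0 PC=4
Step 5: PC=4 exec 'MUL A, 6'. After: A=12 B=2 C=0 D=0 ZF=0 PC=5
Step 6: PC=5 exec 'MOV D, 5'. After: A=12 B=2 C=0 D=5 ZF=0 PC=6
First time PC=6: C=0

0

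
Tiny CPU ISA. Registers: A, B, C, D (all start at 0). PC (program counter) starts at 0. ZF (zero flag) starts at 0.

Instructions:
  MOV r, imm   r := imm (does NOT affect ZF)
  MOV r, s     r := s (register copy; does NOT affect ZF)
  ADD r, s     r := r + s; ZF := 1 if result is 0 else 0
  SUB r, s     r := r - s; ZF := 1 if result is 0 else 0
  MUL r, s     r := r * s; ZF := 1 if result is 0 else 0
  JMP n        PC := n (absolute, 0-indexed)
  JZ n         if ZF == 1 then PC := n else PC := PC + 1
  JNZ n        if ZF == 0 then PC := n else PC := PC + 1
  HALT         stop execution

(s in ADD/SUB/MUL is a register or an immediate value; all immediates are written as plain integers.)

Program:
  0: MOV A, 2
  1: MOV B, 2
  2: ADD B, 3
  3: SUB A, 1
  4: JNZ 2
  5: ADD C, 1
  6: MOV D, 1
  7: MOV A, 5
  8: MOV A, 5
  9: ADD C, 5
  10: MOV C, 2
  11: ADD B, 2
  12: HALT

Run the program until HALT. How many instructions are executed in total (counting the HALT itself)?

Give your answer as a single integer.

Step 1: PC=0 exec 'MOV A, 2'. After: A=2 B=0 C=0 D=0 ZF=0 PC=1
Step 2: PC=1 exec 'MOV B, 2'. After: A=2 B=2 C=0 D=0 ZF=0 PC=2
Step 3: PC=2 exec 'ADD B, 3'. After: A=2 B=5 C=0 D=0 ZF=0 PC=3
Step 4: PC=3 exec 'SUB A, 1'. After: A=1 B=5 C=0 D=0 ZF=0 PC=4
Step 5: PC=4 exec 'JNZ 2'. After: A=1 B=5 C=0 D=0 ZF=0 PC=2
Step 6: PC=2 exec 'ADD B, 3'. After: A=1 B=8 C=0 D=0 ZF=0 PC=3
Step 7: PC=3 exec 'SUB A, 1'. After: A=0 B=8 C=0 D=0 ZF=1 PC=4
Step 8: PC=4 exec 'JNZ 2'. After: A=0 B=8 C=0 D=0 ZF=1 PC=5
Step 9: PC=5 exec 'ADD C, 1'. After: A=0 B=8 C=1 D=0 ZF=0 PC=6
Step 10: PC=6 exec 'MOV D, 1'. After: A=0 B=8 C=1 D=1 ZF=0 PC=7
Step 11: PC=7 exec 'MOV A, 5'. After: A=5 B=8 C=1 D=1 ZF=0 PC=8
Step 12: PC=8 exec 'MOV A, 5'. After: A=5 B=8 C=1 D=1 ZF=0 PC=9
Step 13: PC=9 exec 'ADD C, 5'. After: A=5 B=8 C=6 D=1 ZF=0 PC=10
Step 14: PC=10 exec 'MOV C, 2'. After: A=5 B=8 C=2 D=1 ZF=0 PC=11
Step 15: PC=11 exec 'ADD B, 2'. After: A=5 B=10 C=2 D=1 ZF=0 PC=12
Step 16: PC=12 exec 'HALT'. After: A=5 B=10 C=2 D=1 ZF=0 PC=12 HALTED
Total instructions executed: 16

Answer: 16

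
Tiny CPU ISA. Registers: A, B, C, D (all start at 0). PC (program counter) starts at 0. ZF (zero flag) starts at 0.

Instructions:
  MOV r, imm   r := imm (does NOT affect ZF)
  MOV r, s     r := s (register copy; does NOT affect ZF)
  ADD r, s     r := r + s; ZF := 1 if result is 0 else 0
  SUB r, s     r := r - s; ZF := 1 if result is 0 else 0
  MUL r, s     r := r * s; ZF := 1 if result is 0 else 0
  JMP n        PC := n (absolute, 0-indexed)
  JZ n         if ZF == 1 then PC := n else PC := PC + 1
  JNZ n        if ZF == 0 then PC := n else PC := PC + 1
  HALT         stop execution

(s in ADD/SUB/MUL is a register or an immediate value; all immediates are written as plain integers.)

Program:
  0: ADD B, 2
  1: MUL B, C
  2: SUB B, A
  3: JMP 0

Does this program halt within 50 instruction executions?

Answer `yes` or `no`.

Answer: no

Derivation:
Step 1: PC=0 exec 'ADD B, 2'. After: A=0 B=2 C=0 D=0 ZF=0 PC=1
Step 2: PC=1 exec 'MUL B, C'. After: A=0 B=0 C=0 D=0 ZF=1 PC=2
Step 3: PC=2 exec 'SUB B, A'. After: A=0 B=0 C=0 D=0 ZF=1 PC=3
Step 4: PC=3 exec 'JMP 0'. After: A=0 B=0 C=0 D=0 ZF=1 PC=0
Step 5: PC=0 exec 'ADD B, 2'. After: A=0 B=2 C=0 D=0 ZF=0 PC=1
State after step 5 equals state after step 1: the program is in a cycle of length 4 and will never halt.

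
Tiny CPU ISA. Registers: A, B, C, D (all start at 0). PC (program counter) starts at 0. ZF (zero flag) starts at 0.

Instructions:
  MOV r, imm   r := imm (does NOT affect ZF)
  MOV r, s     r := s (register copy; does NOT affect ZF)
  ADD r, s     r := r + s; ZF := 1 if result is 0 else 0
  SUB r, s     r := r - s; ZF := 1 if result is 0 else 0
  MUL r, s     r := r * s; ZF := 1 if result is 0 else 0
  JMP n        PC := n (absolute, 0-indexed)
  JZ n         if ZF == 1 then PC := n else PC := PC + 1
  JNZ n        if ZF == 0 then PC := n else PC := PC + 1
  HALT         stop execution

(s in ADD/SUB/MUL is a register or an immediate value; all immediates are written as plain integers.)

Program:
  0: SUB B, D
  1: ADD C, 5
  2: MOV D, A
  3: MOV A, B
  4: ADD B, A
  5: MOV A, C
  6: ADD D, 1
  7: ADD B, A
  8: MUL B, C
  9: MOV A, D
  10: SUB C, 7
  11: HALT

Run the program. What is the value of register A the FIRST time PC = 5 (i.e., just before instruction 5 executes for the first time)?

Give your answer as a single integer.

Step 1: PC=0 exec 'SUB B, D'. After: A=0 B=0 C=0 D=0 ZF=1 PC=1
Step 2: PC=1 exec 'ADD C, 5'. After: A=0 B=0 C=5 D=0 ZF=0 PC=2
Step 3: PC=2 exec 'MOV D, A'. After: A=0 B=0 C=5 D=0 ZF=0 PC=3
Step 4: PC=3 exec 'MOV A, B'. After: A=0 B=0 C=5 D=0 ZF=0 PC=4
Step 5: PC=4 exec 'ADD B, A'. After: A=0 B=0 C=5 D=0 ZF=1 PC=5
First time PC=5: A=0

0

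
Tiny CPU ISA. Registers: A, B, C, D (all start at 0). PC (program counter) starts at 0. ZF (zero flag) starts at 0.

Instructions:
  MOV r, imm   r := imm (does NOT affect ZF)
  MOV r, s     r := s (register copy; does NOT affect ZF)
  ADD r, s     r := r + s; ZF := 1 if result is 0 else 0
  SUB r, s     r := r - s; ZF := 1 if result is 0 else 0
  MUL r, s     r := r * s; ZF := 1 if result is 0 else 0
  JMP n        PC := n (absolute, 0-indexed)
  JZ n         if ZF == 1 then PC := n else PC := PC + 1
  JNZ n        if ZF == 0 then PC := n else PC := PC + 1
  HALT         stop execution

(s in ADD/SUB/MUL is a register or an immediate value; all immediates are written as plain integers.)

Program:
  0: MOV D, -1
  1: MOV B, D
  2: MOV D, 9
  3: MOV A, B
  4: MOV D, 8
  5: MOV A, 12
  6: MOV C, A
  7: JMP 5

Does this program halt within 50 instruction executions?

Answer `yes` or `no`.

Step 1: PC=0 exec 'MOV D, -1'. After: A=0 B=0 C=0 D=-1 ZF=0 PC=1
Step 2: PC=1 exec 'MOV B, D'. After: A=0 B=-1 C=0 D=-1 ZF=0 PC=2
Step 3: PC=2 exec 'MOV D, 9'. After: A=0 B=-1 C=0 D=9 ZF=0 PC=3
Step 4: PC=3 exec 'MOV A, B'. After: A=-1 B=-1 C=0 D=9 ZF=0 PC=4
Step 5: PC=4 exec 'MOV D, 8'. After: A=-1 B=-1 C=0 D=8 ZF=0 PC=5
Step 6: PC=5 exec 'MOV A, 12'. After: A=12 B=-1 C=0 D=8 ZF=0 PC=6
Step 7: PC=6 exec 'MOV C, A'. After: A=12 B=-1 C=12 D=8 ZF=0 PC=7
Step 8: PC=7 exec 'JMP 5'. After: A=12 B=-1 C=12 D=8 ZF=0 PC=5
Step 9: PC=5 exec 'MOV A, 12'. After: A=12 B=-1 C=12 D=8 ZF=0 PC=6
Step 10: PC=6 exec 'MOV C, A'. After: A=12 B=-1 C=12 D=8 ZF=0 PC=7
State after step 10 equals state after step 7: the program is in a cycle of length 3 and will never halt.

Answer: no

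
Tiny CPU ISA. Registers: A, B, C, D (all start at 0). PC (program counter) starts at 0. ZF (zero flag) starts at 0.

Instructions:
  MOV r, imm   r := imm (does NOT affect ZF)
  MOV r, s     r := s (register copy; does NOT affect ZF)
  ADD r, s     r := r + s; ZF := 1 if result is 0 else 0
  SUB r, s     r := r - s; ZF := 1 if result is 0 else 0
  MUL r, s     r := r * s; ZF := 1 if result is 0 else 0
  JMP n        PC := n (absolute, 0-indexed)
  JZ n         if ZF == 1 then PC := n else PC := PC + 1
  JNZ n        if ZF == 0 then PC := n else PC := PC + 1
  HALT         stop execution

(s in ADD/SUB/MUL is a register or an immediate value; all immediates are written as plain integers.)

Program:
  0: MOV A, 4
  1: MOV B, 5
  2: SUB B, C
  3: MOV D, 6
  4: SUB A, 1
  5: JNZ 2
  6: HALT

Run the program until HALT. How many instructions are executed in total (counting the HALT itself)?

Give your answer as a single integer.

Step 1: PC=0 exec 'MOV A, 4'. After: A=4 B=0 C=0 D=0 ZF=0 PC=1
Step 2: PC=1 exec 'MOV B, 5'. After: A=4 B=5 C=0 D=0 ZF=0 PC=2
Step 3: PC=2 exec 'SUB B, C'. After: A=4 B=5 C=0 D=0 ZF=0 PC=3
Step 4: PC=3 exec 'MOV D, 6'. After: A=4 B=5 C=0 D=6 ZF=0 PC=4
Step 5: PC=4 exec 'SUB A, 1'. After: A=3 B=5 C=0 D=6 ZF=0 PC=5
Step 6: PC=5 exec 'JNZ 2'. After: A=3 B=5 C=0 D=6 ZF=0 PC=2
Step 7: PC=2 exec 'SUB B, C'. After: A=3 B=5 C=0 D=6 ZF=0 PC=3
Step 8: PC=3 exec 'MOV D, 6'. After: A=3 B=5 C=0 D=6 ZF=0 PC=4
Step 9: PC=4 exec 'SUB A, 1'. After: A=2 B=5 C=0 D=6 ZF=0 PC=5
Step 10: PC=5 exec 'JNZ 2'. After: A=2 B=5 C=0 D=6 ZF=0 PC=2
Step 11: PC=2 exec 'SUB B, C'. After: A=2 B=5 C=0 D=6 ZF=0 PC=3
Step 12: PC=3 exec 'MOV D, 6'. After: A=2 B=5 C=0 D=6 ZF=0 PC=4
Step 13: PC=4 exec 'SUB A, 1'. After: A=1 B=5 C=0 D=6 ZF=0 PC=5
Step 14: PC=5 exec 'JNZ 2'. After: A=1 B=5 C=0 D=6 ZF=0 PC=2
Step 15: PC=2 exec 'SUB B, C'. After: A=1 B=5 C=0 D=6 ZF=0 PC=3
Step 16: PC=3 exec 'MOV D, 6'. After: A=1 B=5 C=0 D=6 ZF=0 PC=4
Step 17: PC=4 exec 'SUB A, 1'. After: A=0 B=5 C=0 D=6 ZF=1 PC=5
Step 18: PC=5 exec 'JNZ 2'. After: A=0 B=5 C=0 D=6 ZF=1 PC=6
Step 19: PC=6 exec 'HALT'. After: A=0 B=5 C=0 D=6 ZF=1 PC=6 HALTED
Total instructions executed: 19

Answer: 19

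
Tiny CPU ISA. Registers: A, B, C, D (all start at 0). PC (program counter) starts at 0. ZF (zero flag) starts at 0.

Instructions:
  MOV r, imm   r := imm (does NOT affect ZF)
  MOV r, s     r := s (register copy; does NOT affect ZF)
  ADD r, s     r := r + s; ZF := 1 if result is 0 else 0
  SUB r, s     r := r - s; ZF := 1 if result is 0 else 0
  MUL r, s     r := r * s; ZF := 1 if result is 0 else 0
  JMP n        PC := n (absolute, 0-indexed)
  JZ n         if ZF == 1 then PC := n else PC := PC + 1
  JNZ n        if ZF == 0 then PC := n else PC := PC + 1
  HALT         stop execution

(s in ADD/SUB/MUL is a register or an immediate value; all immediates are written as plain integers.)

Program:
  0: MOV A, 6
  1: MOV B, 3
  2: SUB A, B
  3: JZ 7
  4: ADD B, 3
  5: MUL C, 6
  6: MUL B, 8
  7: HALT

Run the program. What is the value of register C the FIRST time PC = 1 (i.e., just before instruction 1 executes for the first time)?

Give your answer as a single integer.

Step 1: PC=0 exec 'MOV A, 6'. After: A=6 B=0 C=0 D=0 ZF=0 PC=1
First time PC=1: C=0

0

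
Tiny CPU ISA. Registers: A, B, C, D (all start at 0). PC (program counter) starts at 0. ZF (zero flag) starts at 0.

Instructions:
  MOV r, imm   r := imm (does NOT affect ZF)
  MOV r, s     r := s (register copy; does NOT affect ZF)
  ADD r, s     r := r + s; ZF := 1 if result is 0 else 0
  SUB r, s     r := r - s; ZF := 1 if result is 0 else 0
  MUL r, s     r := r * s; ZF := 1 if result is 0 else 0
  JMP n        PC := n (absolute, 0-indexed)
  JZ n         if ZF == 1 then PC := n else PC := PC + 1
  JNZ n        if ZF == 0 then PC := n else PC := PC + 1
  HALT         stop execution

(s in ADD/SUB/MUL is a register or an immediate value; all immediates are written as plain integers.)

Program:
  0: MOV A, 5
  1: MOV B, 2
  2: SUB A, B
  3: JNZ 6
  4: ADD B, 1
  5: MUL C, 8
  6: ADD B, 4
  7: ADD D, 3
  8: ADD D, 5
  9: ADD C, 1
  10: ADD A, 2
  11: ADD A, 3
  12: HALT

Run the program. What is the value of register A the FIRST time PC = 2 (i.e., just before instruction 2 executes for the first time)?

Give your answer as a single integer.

Step 1: PC=0 exec 'MOV A, 5'. After: A=5 B=0 C=0 D=0 ZF=0 PC=1
Step 2: PC=1 exec 'MOV B, 2'. After: A=5 B=2 C=0 D=0 ZF=0 PC=2
First time PC=2: A=5

5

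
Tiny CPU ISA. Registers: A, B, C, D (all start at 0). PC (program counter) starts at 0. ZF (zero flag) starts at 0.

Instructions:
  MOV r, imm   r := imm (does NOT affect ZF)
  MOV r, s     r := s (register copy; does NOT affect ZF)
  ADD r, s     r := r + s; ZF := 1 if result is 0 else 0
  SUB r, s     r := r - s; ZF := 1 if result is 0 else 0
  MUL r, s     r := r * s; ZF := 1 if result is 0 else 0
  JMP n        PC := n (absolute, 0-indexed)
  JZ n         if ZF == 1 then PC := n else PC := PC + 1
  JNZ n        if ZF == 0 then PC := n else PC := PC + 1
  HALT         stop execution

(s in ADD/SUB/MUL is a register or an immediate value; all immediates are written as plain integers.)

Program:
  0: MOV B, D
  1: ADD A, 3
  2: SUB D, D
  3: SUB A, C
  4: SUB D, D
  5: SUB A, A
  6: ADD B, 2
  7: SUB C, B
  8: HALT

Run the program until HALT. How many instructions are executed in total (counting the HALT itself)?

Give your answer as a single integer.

Step 1: PC=0 exec 'MOV B, D'. After: A=0 B=0 C=0 D=0 ZF=0 PC=1
Step 2: PC=1 exec 'ADD A, 3'. After: A=3 B=0 C=0 D=0 ZF=0 PC=2
Step 3: PC=2 exec 'SUB D, D'. After: A=3 B=0 C=0 D=0 ZF=1 PC=3
Step 4: PC=3 exec 'SUB A, C'. After: A=3 B=0 C=0 D=0 ZF=0 PC=4
Step 5: PC=4 exec 'SUB D, D'. After: A=3 B=0 C=0 D=0 ZF=1 PC=5
Step 6: PC=5 exec 'SUB A, A'. After: A=0 B=0 C=0 D=0 ZF=1 PC=6
Step 7: PC=6 exec 'ADD B, 2'. After: A=0 B=2 C=0 D=0 ZF=0 PC=7
Step 8: PC=7 exec 'SUB C, B'. After: A=0 B=2 C=-2 D=0 ZF=0 PC=8
Step 9: PC=8 exec 'HALT'. After: A=0 B=2 C=-2 D=0 ZF=0 PC=8 HALTED
Total instructions executed: 9

Answer: 9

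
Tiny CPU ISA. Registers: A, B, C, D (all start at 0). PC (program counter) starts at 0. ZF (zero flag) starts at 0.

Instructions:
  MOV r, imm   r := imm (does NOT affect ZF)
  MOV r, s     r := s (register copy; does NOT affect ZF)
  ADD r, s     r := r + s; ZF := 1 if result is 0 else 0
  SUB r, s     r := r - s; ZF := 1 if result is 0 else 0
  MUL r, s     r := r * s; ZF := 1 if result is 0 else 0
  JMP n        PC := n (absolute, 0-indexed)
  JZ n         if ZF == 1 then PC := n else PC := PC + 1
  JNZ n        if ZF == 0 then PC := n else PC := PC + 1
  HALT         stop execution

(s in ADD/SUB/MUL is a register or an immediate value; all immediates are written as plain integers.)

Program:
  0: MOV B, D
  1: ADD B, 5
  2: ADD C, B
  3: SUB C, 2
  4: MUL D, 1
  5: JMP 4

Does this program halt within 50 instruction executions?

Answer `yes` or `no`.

Answer: no

Derivation:
Step 1: PC=0 exec 'MOV B, D'. After: A=0 B=0 C=0 D=0 ZF=0 PC=1
Step 2: PC=1 exec 'ADD B, 5'. After: A=0 B=5 C=0 D=0 ZF=0 PC=2
Step 3: PC=2 exec 'ADD C, B'. After: A=0 B=5 C=5 D=0 ZF=0 PC=3
Step 4: PC=3 exec 'SUB C, 2'. After: A=0 B=5 C=3 D=0 ZF=0 PC=4
Step 5: PC=4 exec 'MUL D, 1'. After: A=0 B=5 C=3 D=0 ZF=1 PC=5
Step 6: PC=5 exec 'JMP 4'. After: A=0 B=5 C=3 D=0 ZF=1 PC=4
Step 7: PC=4 exec 'MUL D, 1'. After: A=0 B=5 C=3 D=0 ZF=1 PC=5
State after step 7 equals state after step 5: the program is in a cycle of length 2 and will never halt.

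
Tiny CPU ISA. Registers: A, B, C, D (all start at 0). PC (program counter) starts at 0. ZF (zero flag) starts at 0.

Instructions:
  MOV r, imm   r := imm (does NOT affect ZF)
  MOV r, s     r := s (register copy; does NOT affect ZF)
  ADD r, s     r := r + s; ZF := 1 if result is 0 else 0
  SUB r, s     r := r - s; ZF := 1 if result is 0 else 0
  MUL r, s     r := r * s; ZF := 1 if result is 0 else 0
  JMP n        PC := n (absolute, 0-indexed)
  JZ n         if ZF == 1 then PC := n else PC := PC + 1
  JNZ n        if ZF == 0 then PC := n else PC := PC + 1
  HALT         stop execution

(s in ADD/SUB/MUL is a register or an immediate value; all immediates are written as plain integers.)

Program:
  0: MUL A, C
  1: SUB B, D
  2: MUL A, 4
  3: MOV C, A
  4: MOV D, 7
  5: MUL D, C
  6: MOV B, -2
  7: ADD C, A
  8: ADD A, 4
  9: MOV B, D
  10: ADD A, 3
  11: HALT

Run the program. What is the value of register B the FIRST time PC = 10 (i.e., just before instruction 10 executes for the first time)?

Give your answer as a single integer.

Step 1: PC=0 exec 'MUL A, C'. After: A=0 B=0 C=0 D=0 ZF=1 PC=1
Step 2: PC=1 exec 'SUB B, D'. After: A=0 B=0 C=0 D=0 ZF=1 PC=2
Step 3: PC=2 exec 'MUL A, 4'. After: A=0 B=0 C=0 D=0 ZF=1 PC=3
Step 4: PC=3 exec 'MOV C, A'. After: A=0 B=0 C=0 D=0 ZF=1 PC=4
Step 5: PC=4 exec 'MOV D, 7'. After: A=0 B=0 C=0 D=7 ZF=1 PC=5
Step 6: PC=5 exec 'MUL D, C'. After: A=0 B=0 C=0 D=0 ZF=1 PC=6
Step 7: PC=6 exec 'MOV B, -2'. After: A=0 B=-2 C=0 D=0 ZF=1 PC=7
Step 8: PC=7 exec 'ADD C, A'. After: A=0 B=-2 C=0 D=0 ZF=1 PC=8
Step 9: PC=8 exec 'ADD A, 4'. After: A=4 B=-2 C=0 D=0 ZF=0 PC=9
Step 10: PC=9 exec 'MOV B, D'. After: A=4 B=0 C=0 D=0 ZF=0 PC=10
First time PC=10: B=0

0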